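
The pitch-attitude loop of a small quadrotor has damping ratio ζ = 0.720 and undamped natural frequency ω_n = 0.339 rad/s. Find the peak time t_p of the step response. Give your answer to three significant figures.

t_p ≈ 13.4 s

The damped frequency is ω_d = ω_n√(1−ζ²) = 0.339·√(1−0.518) = 0.235 rad/s.
Peak time t_p = π/ω_d = π/0.235 = 13.4 s.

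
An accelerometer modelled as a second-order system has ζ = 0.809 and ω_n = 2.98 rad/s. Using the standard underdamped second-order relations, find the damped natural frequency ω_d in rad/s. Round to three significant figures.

ω_d = ω_n√(1−ζ²) = 2.98·√0.346 = 1.75 rad/s.

ω_d ≈ 1.75 rad/s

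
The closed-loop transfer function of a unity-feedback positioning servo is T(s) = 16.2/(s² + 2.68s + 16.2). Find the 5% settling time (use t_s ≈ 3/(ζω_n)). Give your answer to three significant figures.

Matching coefficients with s² + 2ζω_n s + ω_n² gives ω_n² = 16.2 ⇒ ω_n = 4.02 rad/s, and ζ = 2.68/(2ω_n) = 0.333.
t_s ≈ 3/(ζω_n) = 3/(0.333·4.02) = 2.24 s.

t_s ≈ 2.24 s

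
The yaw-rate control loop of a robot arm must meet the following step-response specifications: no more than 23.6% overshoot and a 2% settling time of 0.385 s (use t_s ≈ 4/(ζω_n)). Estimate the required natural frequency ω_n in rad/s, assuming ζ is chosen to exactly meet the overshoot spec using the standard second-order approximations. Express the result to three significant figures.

Inverting the overshoot relation: ζ = |ln 0.236|/√(π² + ln²0.236) = 0.418.
From t_s ≈ 4/(ζω_n): ω_n = 4/(ζ·t_s) = 4/(0.418·0.385) = 24.9 rad/s.

ω_n ≈ 24.9 rad/s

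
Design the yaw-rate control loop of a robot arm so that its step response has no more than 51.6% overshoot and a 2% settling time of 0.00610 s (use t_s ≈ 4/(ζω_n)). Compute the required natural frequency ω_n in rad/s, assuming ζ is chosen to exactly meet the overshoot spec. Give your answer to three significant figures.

ω_n ≈ 3180 rad/s

ζ = −ln(OS)/√(π² + (ln OS)²). With OS = 0.516, ln OS = −0.6616 and ζ = 0.6616/3.211 = 0.206.
From t_s ≈ 4/(ζω_n): ω_n = 4/(ζ·t_s) = 4/(0.206·0.00610) = 3180 rad/s.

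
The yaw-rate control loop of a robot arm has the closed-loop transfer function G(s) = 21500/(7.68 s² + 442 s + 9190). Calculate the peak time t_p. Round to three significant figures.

t_p ≈ 0.164 s

Dividing through by 7.68: denominator becomes s² + 57.55 s + 1197.
So ω_n = √1197 = 34.6 rad/s and ζ = 57.55/(2·34.6) = 0.832.
ω_d = 34.6·√(1 − 0.832²) = 19.2 rad/s. t_p = π/ω_d = 0.164 s.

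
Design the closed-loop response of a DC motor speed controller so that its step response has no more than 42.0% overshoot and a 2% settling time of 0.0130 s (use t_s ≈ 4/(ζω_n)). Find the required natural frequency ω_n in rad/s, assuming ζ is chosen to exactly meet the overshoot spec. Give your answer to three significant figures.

ζ = −ln(OS)/√(π² + (ln OS)²). With OS = 0.420, ln OS = −0.8675 and ζ = 0.8675/3.259 = 0.266.
From t_s ≈ 4/(ζω_n): ω_n = 4/(ζ·t_s) = 4/(0.266·0.0130) = 1160 rad/s.

ω_n ≈ 1160 rad/s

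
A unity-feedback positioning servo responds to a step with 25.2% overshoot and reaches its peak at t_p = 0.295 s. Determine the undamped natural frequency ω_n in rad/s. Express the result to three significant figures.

ω_n ≈ 11.6 rad/s

The overshoot fixes ζ = −ln(OS)/√(π²+ln²(OS)) = 0.402.
From t_p = π/ω_d, ω_d = π/0.295 = 10.6 rad/s, so ω_n = ω_d/√(1−ζ²) = 11.6 rad/s.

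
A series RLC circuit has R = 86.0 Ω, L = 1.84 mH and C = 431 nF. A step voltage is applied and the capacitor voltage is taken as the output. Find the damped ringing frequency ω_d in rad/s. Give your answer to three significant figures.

ω_d ≈ 26700 rad/s

For a series RLC circuit (capacitor voltage as output), ω_n = 1/√(LC) = 1/√(1.84 mH · 431 nF) = 35500 rad/s.
ζ = (R/2)·√(C/L) = (86.0/2)·√(431 nF/1.84 mH) = 0.658.
The damped frequency ω_d = ω_n√(1−ζ²) = 26700 rad/s.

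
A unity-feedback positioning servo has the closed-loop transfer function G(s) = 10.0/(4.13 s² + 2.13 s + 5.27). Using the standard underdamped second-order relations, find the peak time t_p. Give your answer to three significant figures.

Dividing through by 4.13: denominator becomes s² + 0.5157 s + 1.276.
So ω_n = √1.276 = 1.13 rad/s and ζ = 0.5157/(2·1.13) = 0.228.
ω_d = ω_n√(1−ζ²) = 1.10 rad/s. t_p = π/ω_d = 2.86 s.

t_p ≈ 2.86 s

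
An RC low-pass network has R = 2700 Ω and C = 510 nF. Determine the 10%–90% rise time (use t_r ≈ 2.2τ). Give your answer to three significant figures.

τ = RC = 2700 × 510 nF = 0.00138 s.
t_r ≈ 2.2τ = 0.00303 s.

t_r ≈ 0.00303 s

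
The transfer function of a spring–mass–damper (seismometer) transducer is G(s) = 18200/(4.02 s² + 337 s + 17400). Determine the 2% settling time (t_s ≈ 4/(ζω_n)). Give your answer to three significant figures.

Dividing through by 4.02: denominator becomes s² + 83.83 s + 4328.
So ω_n = √4328 = 65.8 rad/s and ζ = 83.83/(2·65.8) = 0.637.
t_s ≈ 4/(ζω_n) = 0.0954 s.

t_s ≈ 0.0954 s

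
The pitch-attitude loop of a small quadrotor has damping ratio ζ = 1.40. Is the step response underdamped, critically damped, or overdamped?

Since ζ = 1.40 > 1, the system is overdamped.

overdamped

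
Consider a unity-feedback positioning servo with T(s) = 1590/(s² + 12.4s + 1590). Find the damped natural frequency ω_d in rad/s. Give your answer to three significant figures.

ω_d ≈ 39.4 rad/s

Comparing the denominator to s² + 2ζω_n s + ω_n²: ω_n = √1590 = 39.9 rad/s, and 2ζω_n = 12.4 so ζ = 12.4/(2·39.9) = 0.155.
The damped frequency ω_d = ω_n√(1−ζ²) = 39.4 rad/s.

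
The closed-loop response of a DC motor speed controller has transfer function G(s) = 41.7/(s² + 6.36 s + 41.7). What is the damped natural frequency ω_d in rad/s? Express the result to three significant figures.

ω_d ≈ 5.62 rad/s

Matching coefficients with s² + 2ζω_n s + ω_n² gives ω_n² = 41.7 ⇒ ω_n = 6.46 rad/s, and ζ = 6.36/(2ω_n) = 0.492.
ω_d = 6.46·√(1 − 0.492²) = 5.62 rad/s.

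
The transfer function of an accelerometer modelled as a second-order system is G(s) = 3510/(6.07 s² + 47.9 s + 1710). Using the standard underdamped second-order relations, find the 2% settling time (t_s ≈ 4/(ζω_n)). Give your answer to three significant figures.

Dividing through by 6.07: denominator becomes s² + 7.891 s + 281.7.
So ω_n = √281.7 = 16.8 rad/s and ζ = 7.891/(2·16.8) = 0.235.
t_s ≈ 4/(ζω_n) = 1.01 s.

t_s ≈ 1.01 s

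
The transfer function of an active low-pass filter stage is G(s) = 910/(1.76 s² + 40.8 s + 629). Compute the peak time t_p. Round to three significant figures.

t_p ≈ 0.210 s

Dividing through by 1.76: denominator becomes s² + 23.18 s + 357.4.
So ω_n = √357.4 = 18.9 rad/s and ζ = 23.18/(2·18.9) = 0.613.
ω_d = 18.9·√(1 − 0.613²) = 14.9 rad/s. t_p = π/ω_d = 0.210 s.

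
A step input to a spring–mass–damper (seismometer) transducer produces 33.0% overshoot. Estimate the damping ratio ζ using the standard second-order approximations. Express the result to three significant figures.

ζ ≈ 0.333

From %OS = 100·exp(−πζ/√(1−ζ²)), invert to get ζ = −ln(OS)/√(π² + ln²(OS)) with OS = 0.330.
−ln 0.330 = 1.109, so ζ = 1.109/√(π² + 1.229) = 0.333.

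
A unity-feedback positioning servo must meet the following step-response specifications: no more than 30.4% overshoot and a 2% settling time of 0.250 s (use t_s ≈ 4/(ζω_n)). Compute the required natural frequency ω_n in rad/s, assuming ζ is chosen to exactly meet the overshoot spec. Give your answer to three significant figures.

From %OS = 100·exp(−πζ/√(1−ζ²)), invert to get ζ = −ln(OS)/√(π² + ln²(OS)) with OS = 0.304.
−ln 0.304 = 1.191, so ζ = 1.191/√(π² + 1.418) = 0.354.
Then ω_n = 4/(ζ t_s) = 4/(0.354 × 0.250) = 45.1 rad/s.

ω_n ≈ 45.1 rad/s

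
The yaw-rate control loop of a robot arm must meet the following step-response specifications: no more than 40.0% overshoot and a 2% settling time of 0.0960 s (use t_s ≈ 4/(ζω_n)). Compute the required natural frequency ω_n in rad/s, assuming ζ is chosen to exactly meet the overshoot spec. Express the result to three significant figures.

ω_n ≈ 149 rad/s

Inverting the overshoot relation: ζ = |ln 0.400|/√(π² + ln²0.400) = 0.280.
From t_s ≈ 4/(ζω_n): ω_n = 4/(ζ·t_s) = 4/(0.280·0.0960) = 149 rad/s.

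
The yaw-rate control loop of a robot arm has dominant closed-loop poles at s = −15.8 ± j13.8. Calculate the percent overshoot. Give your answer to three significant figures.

The poles are at −σ ± jω_d with σ = 15.8 and ω_d = 13.8, so ω_n = √(σ²+ω_d²) = 21.0 rad/s and ζ = σ/ω_n = 0.753.
%OS = 100·exp(−πζ/√(1−ζ²)) = 2.74%.

%OS ≈ 2.74%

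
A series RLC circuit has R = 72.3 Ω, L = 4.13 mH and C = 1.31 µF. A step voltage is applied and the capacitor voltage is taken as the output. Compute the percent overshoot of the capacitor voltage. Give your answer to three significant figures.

For a series RLC circuit (capacitor voltage as output), ω_n = 1/√(LC) = 1/√(4.13 mH · 1.31 µF) = 13600 rad/s.
ζ = (R/2)·√(C/L) = (72.3/2)·√(1.31 µF/4.13 mH) = 0.644.
%OS = 100·exp(−πζ/√(1−ζ²)) = 7.11%.

%OS ≈ 7.11%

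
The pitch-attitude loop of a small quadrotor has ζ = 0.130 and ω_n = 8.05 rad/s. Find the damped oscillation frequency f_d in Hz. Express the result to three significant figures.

ω_d = ω_n√(1−ζ²) = 8.05·√0.983 = 7.98 rad/s.
f_d = ω_d/(2π) = 1.27 Hz.

f_d ≈ 1.27 Hz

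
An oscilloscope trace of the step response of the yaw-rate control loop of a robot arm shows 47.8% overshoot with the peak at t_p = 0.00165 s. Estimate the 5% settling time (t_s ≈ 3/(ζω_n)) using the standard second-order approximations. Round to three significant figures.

t_s ≈ 0.00671 s

ζ from %OS: ζ = |ln 0.478|/√(π²+ln²0.478) = 0.229.
From t_p = π/ω_d, ω_d = π/0.00165 = 1900 rad/s, so ω_n = ω_d/√(1−ζ²) = 1960 rad/s.
t_s ≈ 3/(ζω_n) = 3/(0.229·1960) = 0.00671 s.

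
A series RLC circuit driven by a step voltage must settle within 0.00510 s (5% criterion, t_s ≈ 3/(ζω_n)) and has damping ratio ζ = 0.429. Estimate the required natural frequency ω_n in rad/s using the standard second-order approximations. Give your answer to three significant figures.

Rearranging t_s ≈ 3/(ζω_n) gives ω_n = 3/(ζ·t_s) = 3/(0.429 × 0.00510) = 1370 rad/s.

ω_n ≈ 1370 rad/s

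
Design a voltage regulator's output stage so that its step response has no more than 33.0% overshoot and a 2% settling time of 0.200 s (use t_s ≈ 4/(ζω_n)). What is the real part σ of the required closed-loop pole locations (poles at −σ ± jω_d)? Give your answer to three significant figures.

σ ≈ 20.0

The settling-time spec alone fixes σ = ζω_n = 4/t_s = 4/0.200 = 20.0.
(Overshoot then fixes ζ = 0.333 and hence ω_d = σ·√(1−ζ²)/ζ = 56.7 rad/s.)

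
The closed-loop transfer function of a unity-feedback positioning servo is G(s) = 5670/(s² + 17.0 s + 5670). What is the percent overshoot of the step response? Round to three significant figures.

%OS ≈ 70.0%

Matching coefficients with s² + 2ζω_n s + ω_n² gives ω_n² = 5670 ⇒ ω_n = 75.3 rad/s, and ζ = 17.0/(2ω_n) = 0.113.
Overshoot: exp(−π·0.113/√(1−0.113²)) = 0.700, i.e. 70.0%.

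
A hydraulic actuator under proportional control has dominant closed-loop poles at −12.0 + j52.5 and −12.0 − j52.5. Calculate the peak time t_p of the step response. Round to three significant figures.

t_p = π/ω_d with ω_d = 52.5 (the imaginary part), so t_p = 0.0598 s.

t_p ≈ 0.0598 s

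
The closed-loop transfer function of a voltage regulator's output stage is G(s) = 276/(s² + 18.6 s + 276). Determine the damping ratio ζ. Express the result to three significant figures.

ζ ≈ 0.560

Matching coefficients with s² + 2ζω_n s + ω_n² gives ω_n² = 276 ⇒ ω_n = 16.6 rad/s, and ζ = 18.6/(2ω_n) = 0.560.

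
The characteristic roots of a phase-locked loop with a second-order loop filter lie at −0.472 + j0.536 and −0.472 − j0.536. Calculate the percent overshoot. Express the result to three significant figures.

%OS ≈ 6.29%

The poles are at −σ ± jω_d with σ = 0.472 and ω_d = 0.536, so ω_n = √(σ²+ω_d²) = 0.714 rad/s and ζ = σ/ω_n = 0.661.
%OS = 100 e^{−πζ/√(1−ζ²)} with ζ = 0.661 gives 6.29%.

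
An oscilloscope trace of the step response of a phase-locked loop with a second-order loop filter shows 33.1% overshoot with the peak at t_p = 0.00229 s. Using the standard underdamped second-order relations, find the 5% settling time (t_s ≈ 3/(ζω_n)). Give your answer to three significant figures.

t_s ≈ 0.00621 s

From the overshoot, ζ = −ln(OS)/√(π²+ln²(OS)) = 0.332.
From t_p = π/ω_d, ω_d = π/0.00229 = 1370 rad/s, so ω_n = ω_d/√(1−ζ²) = 1450 rad/s.
t_s ≈ 3/(ζω_n) = 3/(0.332·1450) = 0.00621 s.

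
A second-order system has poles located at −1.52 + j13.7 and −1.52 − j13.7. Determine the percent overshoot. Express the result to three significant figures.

The poles are at −σ ± jω_d with σ = 1.52 and ω_d = 13.7, so ω_n = √(σ²+ω_d²) = 13.8 rad/s and ζ = σ/ω_n = 0.110.
%OS = 100·exp(−πζ/√(1−ζ²)) = 70.6%.

%OS ≈ 70.6%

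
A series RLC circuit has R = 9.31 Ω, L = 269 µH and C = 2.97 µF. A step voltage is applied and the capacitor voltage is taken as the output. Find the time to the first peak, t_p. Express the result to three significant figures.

For a series RLC circuit (capacitor voltage as output), ω_n = 1/√(LC) = 1/√(269 µH · 2.97 µF) = 35400 rad/s.
ζ = (R/2)·√(C/L) = (9.31/2)·√(2.97 µF/269 µH) = 0.489.
ω_d = 35400·√(1 − 0.489²) = 30900 rad/s. t_p = π/ω_d = 0.000102 s.

t_p ≈ 0.000102 s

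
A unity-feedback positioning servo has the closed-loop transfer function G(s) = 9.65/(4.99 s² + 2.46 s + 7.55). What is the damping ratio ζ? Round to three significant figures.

ζ ≈ 0.200

Dividing through by 4.99: denominator becomes s² + 0.4930 s + 1.513.
So ω_n = √1.513 = 1.23 rad/s and ζ = 0.4930/(2·1.23) = 0.200.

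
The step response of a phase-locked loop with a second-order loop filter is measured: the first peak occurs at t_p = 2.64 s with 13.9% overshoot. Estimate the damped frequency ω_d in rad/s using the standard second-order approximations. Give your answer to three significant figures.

t_p = π/ω_d, so ω_d = π/2.64 = 1.19 rad/s.

ω_d ≈ 1.19 rad/s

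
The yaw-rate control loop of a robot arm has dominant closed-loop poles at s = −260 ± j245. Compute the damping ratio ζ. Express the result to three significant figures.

The poles are at −σ ± jω_d with σ = 260 and ω_d = 245, so ω_n = √(σ²+ω_d²) = 357 rad/s and ζ = σ/ω_n = 0.728.

ζ ≈ 0.728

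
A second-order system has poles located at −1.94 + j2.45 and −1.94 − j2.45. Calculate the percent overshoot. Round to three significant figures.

With σ = 1.94, ω_d = 2.45: ω_n = √(σ²+ω_d²) = 3.13 rad/s, ζ = σ/ω_n = 0.621.
Overshoot: exp(−π·0.621/√(1−0.621²)) = 0.0831, i.e. 8.31%.

%OS ≈ 8.31%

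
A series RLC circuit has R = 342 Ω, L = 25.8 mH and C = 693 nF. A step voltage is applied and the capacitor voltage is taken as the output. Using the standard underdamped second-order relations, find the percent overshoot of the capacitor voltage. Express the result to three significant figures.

%OS ≈ 0.245%

For a series RLC circuit (capacitor voltage as output), ω_n = 1/√(LC) = 1/√(25.8 mH · 693 nF) = 7480 rad/s.
ζ = (R/2)·√(C/L) = (342/2)·√(693 nF/25.8 mH) = 0.886.
Overshoot: exp(−π·0.886/√(1−0.886²)) = 0.00245, i.e. 0.245%.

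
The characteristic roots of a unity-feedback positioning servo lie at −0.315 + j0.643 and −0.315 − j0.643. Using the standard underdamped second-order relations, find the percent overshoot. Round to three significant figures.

%OS ≈ 21.5%

|pole| = ω_n = √(0.315² + 0.643²) = 0.716 rad/s; ζ = cos θ = σ/ω_n = 0.440.
%OS = 100·exp(−πζ/√(1−ζ²)) = 21.5%.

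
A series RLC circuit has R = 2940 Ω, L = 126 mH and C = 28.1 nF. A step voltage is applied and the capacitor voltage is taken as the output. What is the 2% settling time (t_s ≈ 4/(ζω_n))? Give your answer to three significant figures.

t_s ≈ 0.000343 s

For a series RLC circuit (capacitor voltage as output), ω_n = 1/√(LC) = 1/√(126 mH · 28.1 nF) = 16800 rad/s.
ζ = (R/2)·√(C/L) = (2940/2)·√(28.1 nF/126 mH) = 0.694.
t_s ≈ 4/(ζω_n) = 0.000343 s.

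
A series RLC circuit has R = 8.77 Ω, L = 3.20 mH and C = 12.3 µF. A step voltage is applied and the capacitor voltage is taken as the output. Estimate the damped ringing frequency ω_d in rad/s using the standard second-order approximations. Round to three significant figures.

For a series RLC circuit (capacitor voltage as output), ω_n = 1/√(LC) = 1/√(3.20 mH · 12.3 µF) = 5040 rad/s.
ζ = (R/2)·√(C/L) = (8.77/2)·√(12.3 µF/3.20 mH) = 0.272.
ω_d = 5040·√(1 − 0.272²) = 4850 rad/s.

ω_d ≈ 4850 rad/s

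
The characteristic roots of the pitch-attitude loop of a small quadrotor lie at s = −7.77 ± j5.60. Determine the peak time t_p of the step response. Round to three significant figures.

t_p ≈ 0.561 s

t_p = π/ω_d with ω_d = 5.60 (the imaginary part), so t_p = 0.561 s.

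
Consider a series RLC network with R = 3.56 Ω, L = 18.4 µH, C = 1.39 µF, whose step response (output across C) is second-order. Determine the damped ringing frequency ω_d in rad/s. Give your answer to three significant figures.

For a series RLC circuit (capacitor voltage as output), ω_n = 1/√(LC) = 1/√(18.4 µH · 1.39 µF) = 198000 rad/s.
ζ = (R/2)·√(C/L) = (3.56/2)·√(1.39 µF/18.4 µH) = 0.489.
ω_d = ω_n√(1−ζ²) = 172000 rad/s.

ω_d ≈ 172000 rad/s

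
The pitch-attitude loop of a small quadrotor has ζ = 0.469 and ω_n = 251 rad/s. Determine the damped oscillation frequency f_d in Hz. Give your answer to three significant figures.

ω_d = ω_n√(1−ζ²) = 251·√0.780 = 222 rad/s.
f_d = ω_d/(2π) = 35.3 Hz.

f_d ≈ 35.3 Hz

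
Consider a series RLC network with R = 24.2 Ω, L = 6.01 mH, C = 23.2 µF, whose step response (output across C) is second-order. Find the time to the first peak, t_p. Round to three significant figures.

t_p ≈ 0.00178 s

For a series RLC circuit (capacitor voltage as output), ω_n = 1/√(LC) = 1/√(6.01 mH · 23.2 µF) = 2680 rad/s.
ζ = (R/2)·√(C/L) = (24.2/2)·√(23.2 µF/6.01 mH) = 0.752.
ω_d = 2680·√(1 − 0.752²) = 1770 rad/s. t_p = π/ω_d = 0.00178 s.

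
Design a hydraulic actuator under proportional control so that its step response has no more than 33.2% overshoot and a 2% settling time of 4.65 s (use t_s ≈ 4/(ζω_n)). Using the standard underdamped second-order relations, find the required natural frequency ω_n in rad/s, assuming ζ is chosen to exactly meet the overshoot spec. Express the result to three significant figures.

ω_n ≈ 2.60 rad/s

From %OS = 100·exp(−πζ/√(1−ζ²)), invert to get ζ = −ln(OS)/√(π² + ln²(OS)) with OS = 0.332.
−ln 0.332 = 1.103, so ζ = 1.103/√(π² + 1.216) = 0.331.
From t_s ≈ 4/(ζω_n): ω_n = 4/(ζ·t_s) = 4/(0.331·4.65) = 2.60 rad/s.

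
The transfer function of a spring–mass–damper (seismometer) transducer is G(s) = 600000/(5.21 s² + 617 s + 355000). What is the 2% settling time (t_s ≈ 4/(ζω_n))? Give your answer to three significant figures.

Dividing through by 5.21: denominator becomes s² + 118.4 s + 68140.
So ω_n = √68140 = 261 rad/s and ζ = 118.4/(2·261) = 0.227.
t_s ≈ 4/(ζω_n) = 0.0676 s.

t_s ≈ 0.0676 s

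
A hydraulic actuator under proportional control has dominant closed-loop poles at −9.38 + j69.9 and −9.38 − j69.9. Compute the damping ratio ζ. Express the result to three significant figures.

With σ = 9.38, ω_d = 69.9: ω_n = √(σ²+ω_d²) = 70.5 rad/s, ζ = σ/ω_n = 0.133.

ζ ≈ 0.133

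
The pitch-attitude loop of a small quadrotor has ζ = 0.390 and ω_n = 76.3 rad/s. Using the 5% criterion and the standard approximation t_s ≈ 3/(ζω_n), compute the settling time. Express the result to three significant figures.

t_s ≈ 0.101 s

t_s ≈ 3/(ζω_n) = 3/(0.390 × 76.3) = 0.101 s.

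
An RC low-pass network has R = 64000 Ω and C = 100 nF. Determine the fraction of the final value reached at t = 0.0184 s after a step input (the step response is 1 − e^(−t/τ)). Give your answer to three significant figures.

τ = RC = 64000 × 100 nF = 0.00640 s.
y(t)/y_∞ = 1 − e^(−t/τ) = 1 − e^(−0.0184/0.00640) = 1 − e^(−2.88) = 0.944.

y/y_∞ ≈ 0.944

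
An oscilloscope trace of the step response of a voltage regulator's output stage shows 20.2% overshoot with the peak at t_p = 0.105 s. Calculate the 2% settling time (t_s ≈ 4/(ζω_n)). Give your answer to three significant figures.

t_s ≈ 0.263 s

ζ from %OS: ζ = |ln 0.202|/√(π²+ln²0.202) = 0.454.
From t_p = π/ω_d, ω_d = π/0.105 = 29.9 rad/s, so ω_n = ω_d/√(1−ζ²) = 33.6 rad/s.
t_s ≈ 4/(ζω_n) = 4/(0.454·33.6) = 0.263 s.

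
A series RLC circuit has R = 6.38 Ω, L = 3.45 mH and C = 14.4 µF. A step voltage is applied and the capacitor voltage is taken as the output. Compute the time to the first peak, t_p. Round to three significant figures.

t_p ≈ 0.000716 s

For a series RLC circuit (capacitor voltage as output), ω_n = 1/√(LC) = 1/√(3.45 mH · 14.4 µF) = 4490 rad/s.
ζ = (R/2)·√(C/L) = (6.38/2)·√(14.4 µF/3.45 mH) = 0.206.
The damped frequency ω_d = ω_n√(1−ζ²) = 4390 rad/s. t_p = π/ω_d = 0.000716 s.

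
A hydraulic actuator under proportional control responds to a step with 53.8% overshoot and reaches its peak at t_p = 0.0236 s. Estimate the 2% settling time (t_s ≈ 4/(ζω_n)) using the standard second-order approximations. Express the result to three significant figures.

t_s ≈ 0.152 s

The overshoot fixes ζ = −ln(OS)/√(π²+ln²(OS)) = 0.194.
t_p = π/ω_d ⇒ ω_d = 133 rad/s; then ω_n = ω_d/√(1−ζ²) = 136 rad/s.
t_s ≈ 4/(ζω_n) = 4/(0.194·136) = 0.152 s.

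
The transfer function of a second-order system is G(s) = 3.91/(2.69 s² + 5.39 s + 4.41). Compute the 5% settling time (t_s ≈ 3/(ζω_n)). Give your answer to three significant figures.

t_s ≈ 2.99 s

Dividing through by 2.69: denominator becomes s² + 2.004 s + 1.639.
So ω_n = √1.639 = 1.28 rad/s and ζ = 2.004/(2·1.28) = 0.782.
t_s ≈ 3/(ζω_n) = 2.99 s.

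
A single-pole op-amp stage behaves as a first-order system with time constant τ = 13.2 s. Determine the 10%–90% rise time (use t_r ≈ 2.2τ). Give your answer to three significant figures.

t_r ≈ 29.0 s

t_r ≈ 2.2τ = 29.0 s.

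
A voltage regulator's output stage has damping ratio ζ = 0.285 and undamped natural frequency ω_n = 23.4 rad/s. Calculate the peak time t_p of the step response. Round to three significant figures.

The damped frequency is ω_d = ω_n√(1−ζ²) = 23.4·√(1−0.0812) = 22.4 rad/s.
Peak time t_p = π/ω_d = π/22.4 = 0.140 s.

t_p ≈ 0.140 s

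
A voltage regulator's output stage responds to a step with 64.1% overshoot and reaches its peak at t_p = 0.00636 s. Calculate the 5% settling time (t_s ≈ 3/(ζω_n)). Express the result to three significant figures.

t_s ≈ 0.0429 s

The overshoot fixes ζ = −ln(OS)/√(π²+ln²(OS)) = 0.140.
t_p = π/ω_d ⇒ ω_d = 494 rad/s; then ω_n = ω_d/√(1−ζ²) = 499 rad/s.
t_s ≈ 3/(ζω_n) = 3/(0.140·499) = 0.0429 s.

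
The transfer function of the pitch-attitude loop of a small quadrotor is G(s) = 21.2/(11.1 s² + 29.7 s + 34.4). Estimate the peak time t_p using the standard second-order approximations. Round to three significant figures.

t_p ≈ 2.75 s

Dividing through by 11.1: denominator becomes s² + 2.676 s + 3.099.
So ω_n = √3.099 = 1.76 rad/s and ζ = 2.676/(2·1.76) = 0.760.
The damped frequency ω_d = ω_n√(1−ζ²) = 1.14 rad/s. t_p = π/ω_d = 2.75 s.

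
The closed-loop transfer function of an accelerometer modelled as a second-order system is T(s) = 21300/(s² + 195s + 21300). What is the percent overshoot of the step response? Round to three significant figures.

ω_n = √21300 = 146 rad/s; ζ = 195/(2·146) = 0.668.
Overshoot: exp(−π·0.668/√(1−0.668²)) = 0.0596, i.e. 5.96%.

%OS ≈ 5.96%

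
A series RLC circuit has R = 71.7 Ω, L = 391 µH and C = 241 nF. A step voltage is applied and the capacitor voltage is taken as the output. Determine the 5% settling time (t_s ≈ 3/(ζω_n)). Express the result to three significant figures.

For a series RLC circuit (capacitor voltage as output), ω_n = 1/√(LC) = 1/√(391 µH · 241 nF) = 103000 rad/s.
ζ = (R/2)·√(C/L) = (71.7/2)·√(241 nF/391 µH) = 0.890.
t_s ≈ 3/(ζω_n) = 0.0000327 s.

t_s ≈ 0.0000327 s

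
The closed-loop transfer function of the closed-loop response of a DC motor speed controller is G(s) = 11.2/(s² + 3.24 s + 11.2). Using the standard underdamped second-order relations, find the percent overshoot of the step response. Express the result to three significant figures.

ω_n = √11.2 = 3.35 rad/s; ζ = 3.24/(2·3.35) = 0.484.
Overshoot: exp(−π·0.484/√(1−0.484²)) = 0.176, i.e. 17.6%.

%OS ≈ 17.6%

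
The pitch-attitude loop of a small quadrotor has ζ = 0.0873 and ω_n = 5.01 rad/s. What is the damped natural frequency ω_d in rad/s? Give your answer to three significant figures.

ω_d = ω_n√(1−ζ²) = 5.01·√0.992 = 4.99 rad/s.

ω_d ≈ 4.99 rad/s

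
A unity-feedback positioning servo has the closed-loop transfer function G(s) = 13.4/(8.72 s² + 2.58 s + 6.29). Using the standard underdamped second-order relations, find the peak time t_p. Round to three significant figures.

Dividing through by 8.72: denominator becomes s² + 0.2959 s + 0.7213.
So ω_n = √0.7213 = 0.849 rad/s and ζ = 0.2959/(2·0.849) = 0.174.
ω_d = ω_n√(1−ζ²) = 0.836 rad/s. t_p = π/ω_d = 3.76 s.

t_p ≈ 3.76 s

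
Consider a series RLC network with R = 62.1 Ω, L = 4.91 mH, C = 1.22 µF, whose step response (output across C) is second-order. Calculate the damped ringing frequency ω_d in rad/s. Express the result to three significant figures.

ω_d ≈ 11300 rad/s

For a series RLC circuit (capacitor voltage as output), ω_n = 1/√(LC) = 1/√(4.91 mH · 1.22 µF) = 12900 rad/s.
ζ = (R/2)·√(C/L) = (62.1/2)·√(1.22 µF/4.91 mH) = 0.489.
ω_d = 12900·√(1 − 0.489²) = 11300 rad/s.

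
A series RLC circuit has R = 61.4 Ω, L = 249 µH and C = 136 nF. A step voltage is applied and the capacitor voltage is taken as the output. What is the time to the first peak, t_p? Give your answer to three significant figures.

t_p ≈ 0.0000262 s

For a series RLC circuit (capacitor voltage as output), ω_n = 1/√(LC) = 1/√(249 µH · 136 nF) = 172000 rad/s.
ζ = (R/2)·√(C/L) = (61.4/2)·√(136 nF/249 µH) = 0.717.
The damped frequency ω_d = ω_n√(1−ζ²) = 120000 rad/s. t_p = π/ω_d = 0.0000262 s.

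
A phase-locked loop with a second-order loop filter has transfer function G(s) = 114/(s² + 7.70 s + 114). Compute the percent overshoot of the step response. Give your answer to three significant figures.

%OS ≈ 29.7%

Matching coefficients with s² + 2ζω_n s + ω_n² gives ω_n² = 114 ⇒ ω_n = 10.7 rad/s, and ζ = 7.70/(2ω_n) = 0.361.
%OS = 100 e^{−πζ/√(1−ζ²)} with ζ = 0.361 gives 29.7%.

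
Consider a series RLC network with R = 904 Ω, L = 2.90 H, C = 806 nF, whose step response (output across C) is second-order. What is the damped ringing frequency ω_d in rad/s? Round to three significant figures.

For a series RLC circuit (capacitor voltage as output), ω_n = 1/√(LC) = 1/√(2.90 H · 806 nF) = 654 rad/s.
ζ = (R/2)·√(C/L) = (904/2)·√(806 nF/2.90 H) = 0.238.
ω_d = ω_n√(1−ζ²) = 635 rad/s.

ω_d ≈ 635 rad/s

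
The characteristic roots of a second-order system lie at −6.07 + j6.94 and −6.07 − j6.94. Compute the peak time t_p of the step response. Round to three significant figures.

t_p ≈ 0.453 s

t_p = π/ω_d with ω_d = 6.94 (the imaginary part), so t_p = 0.453 s.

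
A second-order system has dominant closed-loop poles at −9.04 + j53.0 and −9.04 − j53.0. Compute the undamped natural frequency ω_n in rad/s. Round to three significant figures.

The poles are at −σ ± jω_d with σ = 9.04 and ω_d = 53.0, so ω_n = √(σ²+ω_d²) = 53.8 rad/s and ζ = σ/ω_n = 0.168.

ω_n ≈ 53.8 rad/s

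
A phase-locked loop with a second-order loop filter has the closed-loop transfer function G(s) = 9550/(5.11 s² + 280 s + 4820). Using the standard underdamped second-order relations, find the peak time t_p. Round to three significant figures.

t_p ≈ 0.226 s

Dividing through by 5.11: denominator becomes s² + 54.79 s + 943.2.
So ω_n = √943.2 = 30.7 rad/s and ζ = 54.79/(2·30.7) = 0.892.
ω_d = ω_n√(1−ζ²) = 13.9 rad/s. t_p = π/ω_d = 0.226 s.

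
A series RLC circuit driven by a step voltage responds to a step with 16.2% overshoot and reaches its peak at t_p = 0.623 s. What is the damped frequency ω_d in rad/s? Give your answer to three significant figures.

t_p = π/ω_d, so ω_d = π/0.623 = 5.04 rad/s.

ω_d ≈ 5.04 rad/s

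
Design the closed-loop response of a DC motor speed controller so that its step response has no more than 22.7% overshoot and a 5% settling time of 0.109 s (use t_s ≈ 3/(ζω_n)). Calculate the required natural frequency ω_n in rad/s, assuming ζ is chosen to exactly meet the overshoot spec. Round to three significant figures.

ω_n ≈ 64.5 rad/s

ζ = −ln(OS)/√(π² + (ln OS)²). With OS = 0.227, ln OS = −1.483 and ζ = 1.483/3.474 = 0.427.
Then ω_n = 3/(ζ t_s) = 3/(0.427 × 0.109) = 64.5 rad/s.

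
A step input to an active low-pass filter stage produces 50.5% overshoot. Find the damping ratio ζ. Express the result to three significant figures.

ζ ≈ 0.213

Inverting the overshoot relation: ζ = |ln 0.505|/√(π² + ln²0.505) = 0.213.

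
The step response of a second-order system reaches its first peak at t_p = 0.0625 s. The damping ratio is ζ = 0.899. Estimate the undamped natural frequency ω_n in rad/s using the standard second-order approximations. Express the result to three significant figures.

ω_n ≈ 115 rad/s

Peak time t_p = π/ω_d, so ω_d = π/t_p = π/0.0625 = 50.3 rad/s.
ω_n = ω_d/√(1−ζ²) = 50.3/√0.192 = 115 rad/s.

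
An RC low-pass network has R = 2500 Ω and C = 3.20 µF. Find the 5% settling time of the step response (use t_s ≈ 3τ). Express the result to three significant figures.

t_s ≈ 0.0240 s

τ = RC = 2500 × 3.20 µF = 0.00800 s.
t_s ≈ 3τ = 0.0240 s.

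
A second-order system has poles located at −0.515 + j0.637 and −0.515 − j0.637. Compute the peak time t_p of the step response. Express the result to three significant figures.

t_p ≈ 4.93 s

t_p = π/ω_d with ω_d = 0.637 (the imaginary part), so t_p = 4.93 s.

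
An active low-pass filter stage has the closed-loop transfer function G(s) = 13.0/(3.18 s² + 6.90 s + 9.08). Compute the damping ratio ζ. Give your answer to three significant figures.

ζ ≈ 0.642

Dividing through by 3.18: denominator becomes s² + 2.170 s + 2.855.
So ω_n = √2.855 = 1.69 rad/s and ζ = 2.170/(2·1.69) = 0.642.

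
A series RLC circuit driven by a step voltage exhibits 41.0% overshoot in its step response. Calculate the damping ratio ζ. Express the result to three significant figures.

ζ = −ln(OS)/√(π² + (ln OS)²). With OS = 0.410, ln OS = −0.8916 and ζ = 0.8916/3.266 = 0.273.

ζ ≈ 0.273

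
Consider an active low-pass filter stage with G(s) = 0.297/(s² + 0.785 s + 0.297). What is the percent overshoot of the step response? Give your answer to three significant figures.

Comparing the denominator to s² + 2ζω_n s + ω_n²: ω_n = √0.297 = 0.545 rad/s, and 2ζω_n = 0.785 so ζ = 0.785/(2·0.545) = 0.720.
%OS = 100 e^{−πζ/√(1−ζ²)} with ζ = 0.720 gives 3.83%.

%OS ≈ 3.83%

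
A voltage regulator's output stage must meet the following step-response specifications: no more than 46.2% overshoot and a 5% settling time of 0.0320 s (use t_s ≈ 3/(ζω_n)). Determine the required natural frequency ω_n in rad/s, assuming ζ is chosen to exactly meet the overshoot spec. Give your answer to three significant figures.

ω_n ≈ 393 rad/s

ζ = −ln(OS)/√(π² + (ln OS)²). With OS = 0.462, ln OS = −0.7722 and ζ = 0.7722/3.235 = 0.239.
From t_s ≈ 3/(ζω_n): ω_n = 3/(ζ·t_s) = 3/(0.239·0.0320) = 393 rad/s.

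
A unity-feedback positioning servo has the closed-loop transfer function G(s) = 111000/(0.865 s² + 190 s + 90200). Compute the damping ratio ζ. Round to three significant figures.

Dividing through by 0.865: denominator becomes s² + 219.7 s + 104300.
So ω_n = √104300 = 323 rad/s and ζ = 219.7/(2·323) = 0.340.

ζ ≈ 0.340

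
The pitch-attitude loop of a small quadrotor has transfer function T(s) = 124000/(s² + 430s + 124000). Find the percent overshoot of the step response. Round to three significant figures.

Matching coefficients with s² + 2ζω_n s + ω_n² gives ω_n² = 124000 ⇒ ω_n = 352 rad/s, and ζ = 430/(2ω_n) = 0.611.
%OS = 100·exp(−πζ/√(1−ζ²)) = 8.87%.

%OS ≈ 8.87%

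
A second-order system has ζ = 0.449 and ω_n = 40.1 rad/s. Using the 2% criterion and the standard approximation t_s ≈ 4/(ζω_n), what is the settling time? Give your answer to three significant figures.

t_s ≈ 0.222 s

t_s ≈ 4/(ζω_n) = 4/(0.449 × 40.1) = 0.222 s.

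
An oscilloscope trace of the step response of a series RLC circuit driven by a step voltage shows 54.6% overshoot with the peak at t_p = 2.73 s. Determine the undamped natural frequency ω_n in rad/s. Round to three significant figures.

ω_n ≈ 1.17 rad/s

The overshoot fixes ζ = −ln(OS)/√(π²+ln²(OS)) = 0.189.
From t_p = π/ω_d, ω_d = π/2.73 = 1.15 rad/s, so ω_n = ω_d/√(1−ζ²) = 1.17 rad/s.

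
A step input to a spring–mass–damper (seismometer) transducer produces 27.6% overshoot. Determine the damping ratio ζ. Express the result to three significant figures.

From %OS = 100·exp(−πζ/√(1−ζ²)), invert to get ζ = −ln(OS)/√(π² + ln²(OS)) with OS = 0.276.
−ln 0.276 = 1.287, so ζ = 1.287/√(π² + 1.657) = 0.379.

ζ ≈ 0.379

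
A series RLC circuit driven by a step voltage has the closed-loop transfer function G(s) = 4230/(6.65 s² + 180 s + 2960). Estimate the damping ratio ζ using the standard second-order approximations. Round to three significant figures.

ζ ≈ 0.641

Dividing through by 6.65: denominator becomes s² + 27.07 s + 445.1.
So ω_n = √445.1 = 21.1 rad/s and ζ = 27.07/(2·21.1) = 0.641.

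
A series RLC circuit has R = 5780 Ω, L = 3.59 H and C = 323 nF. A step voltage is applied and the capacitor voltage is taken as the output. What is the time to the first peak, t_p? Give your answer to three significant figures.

t_p ≈ 0.00679 s

For a series RLC circuit (capacitor voltage as output), ω_n = 1/√(LC) = 1/√(3.59 H · 323 nF) = 929 rad/s.
ζ = (R/2)·√(C/L) = (5780/2)·√(323 nF/3.59 H) = 0.867.
ω_d = ω_n√(1−ζ²) = 463 rad/s. t_p = π/ω_d = 0.00679 s.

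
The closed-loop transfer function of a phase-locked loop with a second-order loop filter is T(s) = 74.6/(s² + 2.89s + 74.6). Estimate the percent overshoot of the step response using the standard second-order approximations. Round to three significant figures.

%OS ≈ 58.7%

Comparing the denominator to s² + 2ζω_n s + ω_n²: ω_n = √74.6 = 8.64 rad/s, and 2ζω_n = 2.89 so ζ = 2.89/(2·8.64) = 0.167.
%OS = 100·exp(−πζ/√(1−ζ²)) = 58.7%.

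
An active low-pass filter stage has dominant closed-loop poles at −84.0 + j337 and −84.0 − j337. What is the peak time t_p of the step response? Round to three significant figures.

t_p = π/ω_d with ω_d = 337 (the imaginary part), so t_p = 0.00932 s.

t_p ≈ 0.00932 s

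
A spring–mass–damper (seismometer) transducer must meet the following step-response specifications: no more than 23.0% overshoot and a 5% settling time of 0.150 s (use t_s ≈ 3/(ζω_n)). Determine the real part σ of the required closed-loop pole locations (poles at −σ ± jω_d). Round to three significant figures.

The settling-time spec alone fixes σ = ζω_n = 3/t_s = 3/0.150 = 20.0.
(Overshoot then fixes ζ = 0.424 and hence ω_d = σ·√(1−ζ²)/ζ = 42.8 rad/s.)

σ ≈ 20.0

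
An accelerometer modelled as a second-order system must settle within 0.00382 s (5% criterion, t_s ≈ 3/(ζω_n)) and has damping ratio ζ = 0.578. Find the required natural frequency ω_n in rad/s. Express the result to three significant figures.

ω_n ≈ 1360 rad/s

Rearranging t_s ≈ 3/(ζω_n) gives ω_n = 3/(ζ·t_s) = 3/(0.578 × 0.00382) = 1360 rad/s.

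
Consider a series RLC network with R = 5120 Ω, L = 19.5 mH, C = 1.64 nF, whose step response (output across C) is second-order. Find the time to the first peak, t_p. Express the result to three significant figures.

For a series RLC circuit (capacitor voltage as output), ω_n = 1/√(LC) = 1/√(19.5 mH · 1.64 nF) = 177000 rad/s.
ζ = (R/2)·√(C/L) = (5120/2)·√(1.64 nF/19.5 mH) = 0.742.
The damped frequency ω_d = ω_n√(1−ζ²) = 118000 rad/s. t_p = π/ω_d = 0.0000265 s.

t_p ≈ 0.0000265 s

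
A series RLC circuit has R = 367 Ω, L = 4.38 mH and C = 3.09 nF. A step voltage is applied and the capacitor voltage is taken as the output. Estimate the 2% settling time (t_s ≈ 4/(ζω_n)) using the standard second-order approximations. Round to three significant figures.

t_s ≈ 0.0000955 s

For a series RLC circuit (capacitor voltage as output), ω_n = 1/√(LC) = 1/√(4.38 mH · 3.09 nF) = 272000 rad/s.
ζ = (R/2)·√(C/L) = (367/2)·√(3.09 nF/4.38 mH) = 0.154.
t_s ≈ 4/(ζω_n) = 0.0000955 s.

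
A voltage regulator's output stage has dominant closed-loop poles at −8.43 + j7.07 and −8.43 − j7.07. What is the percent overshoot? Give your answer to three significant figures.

%OS ≈ 2.36%

|pole| = ω_n = √(8.43² + 7.07²) = 11.0 rad/s; ζ = cos θ = σ/ω_n = 0.766.
%OS = 100 e^{−πζ/√(1−ζ²)} with ζ = 0.766 gives 2.36%.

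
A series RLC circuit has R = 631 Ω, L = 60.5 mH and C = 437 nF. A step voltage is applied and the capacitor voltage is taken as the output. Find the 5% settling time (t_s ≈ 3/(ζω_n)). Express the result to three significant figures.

For a series RLC circuit (capacitor voltage as output), ω_n = 1/√(LC) = 1/√(60.5 mH · 437 nF) = 6150 rad/s.
ζ = (R/2)·√(C/L) = (631/2)·√(437 nF/60.5 mH) = 0.848.
t_s ≈ 3/(ζω_n) = 0.000575 s.

t_s ≈ 0.000575 s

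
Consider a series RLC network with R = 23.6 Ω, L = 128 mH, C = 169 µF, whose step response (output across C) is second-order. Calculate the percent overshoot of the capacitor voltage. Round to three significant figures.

For a series RLC circuit (capacitor voltage as output), ω_n = 1/√(LC) = 1/√(128 mH · 169 µF) = 215 rad/s.
ζ = (R/2)·√(C/L) = (23.6/2)·√(169 µF/128 mH) = 0.429.
%OS = 100·exp(−πζ/√(1−ζ²)) = 22.5%.

%OS ≈ 22.5%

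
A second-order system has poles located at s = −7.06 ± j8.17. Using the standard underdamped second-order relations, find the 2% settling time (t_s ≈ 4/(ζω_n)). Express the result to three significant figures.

t_s ≈ 0.567 s

For poles at −σ ± jω_d, ζω_n = σ = 7.06, so t_s ≈ 4/σ = 0.567 s.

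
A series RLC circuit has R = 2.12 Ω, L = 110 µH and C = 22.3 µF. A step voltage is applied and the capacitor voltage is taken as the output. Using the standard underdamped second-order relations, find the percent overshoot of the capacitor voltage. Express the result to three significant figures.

For a series RLC circuit (capacitor voltage as output), ω_n = 1/√(LC) = 1/√(110 µH · 22.3 µF) = 20200 rad/s.
ζ = (R/2)·√(C/L) = (2.12/2)·√(22.3 µF/110 µH) = 0.477.
%OS = 100·exp(−πζ/√(1−ζ²)) = 18.2%.

%OS ≈ 18.2%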